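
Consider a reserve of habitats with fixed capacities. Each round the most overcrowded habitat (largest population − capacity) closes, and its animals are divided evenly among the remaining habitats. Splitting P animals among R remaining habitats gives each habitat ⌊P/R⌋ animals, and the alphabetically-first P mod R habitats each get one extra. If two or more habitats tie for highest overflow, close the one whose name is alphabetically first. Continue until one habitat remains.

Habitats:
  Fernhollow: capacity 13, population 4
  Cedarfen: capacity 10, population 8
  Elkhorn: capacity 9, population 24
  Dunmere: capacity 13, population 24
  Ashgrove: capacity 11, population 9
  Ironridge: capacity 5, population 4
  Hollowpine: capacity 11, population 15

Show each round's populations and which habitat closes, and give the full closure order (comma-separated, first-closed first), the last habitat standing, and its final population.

Closure order: Elkhorn, Dunmere, Hollowpine, Ashgrove, Cedarfen, Ironridge
Last habitat: Fernhollow with 88 animals

Round 1: Ashgrove=9 Cedarfen=8 Dunmere=24 Elkhorn=24 Fernhollow=4 Hollowpine=15 Ironridge=4 → close Elkhorn (overflow 15)
  24÷6 = 4 each, +1 to first 0
Round 2: Ashgrove=13 Cedarfen=12 Dunmere=28 Fernhollow=8 Hollowpine=19 Ironridge=8 → close Dunmere (overflow 15)
  28÷5 = 5 each, +1 to first 3
Round 3: Ashgrove=19 Cedarfen=18 Fernhollow=14 Hollowpine=24 Ironridge=13 → close Hollowpine (overflow 13)
  24÷4 = 6 each, +1 to first 0
Round 4: Ashgrove=25 Cedarfen=24 Fernhollow=20 Ironridge=19 → close Ashgrove (overflow 14)
  25÷3 = 8 each, +1 to first 1
Round 5: Cedarfen=33 Fernhollow=28 Ironridge=27 → close Cedarfen (overflow 23)
  33÷2 = 16 each, +1 to first 1
Round 6: Fernhollow=45 Ironridge=43 → close Ironridge (overflow 38)
  43÷1 = 43 each, +1 to first 0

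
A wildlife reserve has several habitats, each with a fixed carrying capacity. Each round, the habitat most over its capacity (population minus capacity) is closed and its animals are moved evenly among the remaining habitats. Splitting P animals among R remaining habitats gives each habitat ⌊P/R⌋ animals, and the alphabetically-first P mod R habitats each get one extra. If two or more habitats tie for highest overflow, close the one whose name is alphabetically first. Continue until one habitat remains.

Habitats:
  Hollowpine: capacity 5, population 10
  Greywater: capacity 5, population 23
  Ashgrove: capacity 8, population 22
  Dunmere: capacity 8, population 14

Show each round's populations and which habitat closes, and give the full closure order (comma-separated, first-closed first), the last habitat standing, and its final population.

Closure order: Greywater, Ashgrove, Dunmere
Last habitat: Hollowpine with 69 animals

Round 1: Ashgrove=22 Dunmere=14 Greywater=23 Hollowpine=10 → close Greywater (overflow 18)
  23÷3 = 7 each, +1 to first 2
Round 2: Ashgrove=30 Dunmere=22 Hollowpine=17 → close Ashgrove (overflow 22)
  30÷2 = 15 each, +1 to first 0
Round 3: Dunmere=37 Hollowpine=32 → close Dunmere (overflow 29)
  37÷1 = 37 each, +1 to first 0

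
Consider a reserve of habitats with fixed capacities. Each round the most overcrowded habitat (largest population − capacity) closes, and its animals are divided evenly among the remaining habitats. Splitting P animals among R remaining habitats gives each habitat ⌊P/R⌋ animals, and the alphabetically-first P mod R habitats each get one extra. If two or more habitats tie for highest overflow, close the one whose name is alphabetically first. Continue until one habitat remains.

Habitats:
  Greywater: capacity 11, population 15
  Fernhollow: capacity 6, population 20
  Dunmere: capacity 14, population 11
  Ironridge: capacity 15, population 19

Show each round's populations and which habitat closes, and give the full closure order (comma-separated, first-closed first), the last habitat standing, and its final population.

Closure order: Fernhollow, Greywater, Ironridge
Last habitat: Dunmere with 65 animals

Round 1: Dunmere=11 Fernhollow=20 Greywater=15 Ironridge=19 → close Fernhollow (overflow 14)
  20÷3 = 6 each, +1 to first 2
Round 2: Dunmere=18 Greywater=22 Ironridge=25 → close Greywater (overflow 11)
  22÷2 = 11 each, +1 to first 0
Round 3: Dunmere=29 Ironridge=36 → close Ironridge (overflow 21)
  36÷1 = 36 each, +1 to first 0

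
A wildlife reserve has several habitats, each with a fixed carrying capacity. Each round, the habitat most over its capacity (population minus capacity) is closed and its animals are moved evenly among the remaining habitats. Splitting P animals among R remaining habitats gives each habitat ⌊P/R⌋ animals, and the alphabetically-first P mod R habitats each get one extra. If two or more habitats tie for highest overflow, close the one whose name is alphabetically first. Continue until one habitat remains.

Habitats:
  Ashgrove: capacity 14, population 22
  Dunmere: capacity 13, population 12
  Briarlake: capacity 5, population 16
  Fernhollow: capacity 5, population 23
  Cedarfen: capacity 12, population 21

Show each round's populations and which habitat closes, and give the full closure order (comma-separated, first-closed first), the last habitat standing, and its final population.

Round 1: Ashgrove=22 Briarlake=16 Cedarfen=21 Dunmere=12 Fernhollow=23 → close Fernhollow (overflow 18)
  23÷4 = 5 each, +1 to first 3
Round 2: Ashgrove=28 Briarlake=22 Cedarfen=27 Dunmere=17 → close Briarlake (overflow 17)
  22÷3 = 7 each, +1 to first 1
Round 3: Ashgrove=36 Cedarfen=34 Dunmere=24 → close Ashgrove (overflow 22)
  36÷2 = 18 each, +1 to first 0
Round 4: Cedarfen=52 Dunmere=42 → close Cedarfen (overflow 40)
  52÷1 = 52 each, +1 to first 0

Closure order: Fernhollow, Briarlake, Ashgrove, Cedarfen
Last habitat: Dunmere with 94 animals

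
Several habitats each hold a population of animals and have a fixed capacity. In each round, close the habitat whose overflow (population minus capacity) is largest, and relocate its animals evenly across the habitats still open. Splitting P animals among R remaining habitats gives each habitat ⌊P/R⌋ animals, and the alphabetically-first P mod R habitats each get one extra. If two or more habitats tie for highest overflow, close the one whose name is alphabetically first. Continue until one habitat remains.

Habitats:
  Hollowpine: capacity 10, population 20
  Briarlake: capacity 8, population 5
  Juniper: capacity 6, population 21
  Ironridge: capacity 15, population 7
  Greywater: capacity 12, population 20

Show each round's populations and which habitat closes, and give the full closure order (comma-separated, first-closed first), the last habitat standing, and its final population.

Round 1: Briarlake=5 Greywater=20 Hollowpine=20 Ironridge=7 Juniper=21 → close Juniper (overflow 15)
  21÷4 = 5 each, +1 to first 1
Round 2: Briarlake=11 Greywater=25 Hollowpine=25 Ironridge=12 → close Hollowpine (overflow 15)
  25÷3 = 8 each, +1 to first 1
Round 3: Briarlake=20 Greywater=33 Ironridge=20 → close Greywater (overflow 21)
  33÷2 = 16 each, +1 to first 1
Round 4: Briarlake=37 Ironridge=36 → close Briarlake (overflow 29)
  37÷1 = 37 each, +1 to first 0

Closure order: Juniper, Hollowpine, Greywater, Briarlake
Last habitat: Ironridge with 73 animals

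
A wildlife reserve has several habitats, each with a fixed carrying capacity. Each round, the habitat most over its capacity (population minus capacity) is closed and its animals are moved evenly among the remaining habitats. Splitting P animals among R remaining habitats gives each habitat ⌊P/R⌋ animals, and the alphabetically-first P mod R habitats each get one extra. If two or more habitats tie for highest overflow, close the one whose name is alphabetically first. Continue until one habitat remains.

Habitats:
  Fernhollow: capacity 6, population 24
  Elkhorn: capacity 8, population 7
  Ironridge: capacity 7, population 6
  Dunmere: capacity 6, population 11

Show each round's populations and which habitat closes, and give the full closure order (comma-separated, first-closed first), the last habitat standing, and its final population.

Closure order: Fernhollow, Dunmere, Elkhorn
Last habitat: Ironridge with 48 animals

Round 1: Dunmere=11 Elkhorn=7 Fernhollow=24 Ironridge=6 → close Fernhollow (overflow 18)
  24÷3 = 8 each, +1 to first 0
Round 2: Dunmere=19 Elkhorn=15 Ironridge=14 → close Dunmere (overflow 13)
  19÷2 = 9 each, +1 to first 1
Round 3: Elkhorn=25 Ironridge=23 → close Elkhorn (overflow 17)
  25÷1 = 25 each, +1 to first 0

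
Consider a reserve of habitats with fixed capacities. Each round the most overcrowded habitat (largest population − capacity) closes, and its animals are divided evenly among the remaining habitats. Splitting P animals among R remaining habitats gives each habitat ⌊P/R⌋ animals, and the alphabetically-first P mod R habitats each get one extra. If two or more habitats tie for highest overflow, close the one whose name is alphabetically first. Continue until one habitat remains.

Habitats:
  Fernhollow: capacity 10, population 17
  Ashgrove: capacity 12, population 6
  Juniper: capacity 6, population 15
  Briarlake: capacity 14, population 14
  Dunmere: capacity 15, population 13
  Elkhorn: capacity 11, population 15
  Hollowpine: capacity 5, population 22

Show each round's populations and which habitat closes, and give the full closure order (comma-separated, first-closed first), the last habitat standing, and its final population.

Round 1: Ashgrove=6 Briarlake=14 Dunmere=13 Elkhorn=15 Fernhollow=17 Hollowpine=22 Juniper=15 → close Hollowpine (overflow 17)
  22÷6 = 3 each, +1 to first 4
Round 2: Ashgrove=10 Briarlake=18 Dunmere=17 Elkhorn=19 Fernhollow=20 Juniper=18 → close Juniper (overflow 12)
  18÷5 = 3 each, +1 to first 3
Round 3: Ashgrove=14 Briarlake=22 Dunmere=21 Elkhorn=22 Fernhollow=23 → close Fernhollow (overflow 13)
  23÷4 = 5 each, +1 to first 3
Round 4: Ashgrove=20 Briarlake=28 Dunmere=27 Elkhorn=27 → close Elkhorn (overflow 16)
  27÷3 = 9 each, +1 to first 0
Round 5: Ashgrove=29 Briarlake=37 Dunmere=36 → close Briarlake (overflow 23)
  37÷2 = 18 each, +1 to first 1
Round 6: Ashgrove=48 Dunmere=54 → close Dunmere (overflow 39)
  54÷1 = 54 each, +1 to first 0

Closure order: Hollowpine, Juniper, Fernhollow, Elkhorn, Briarlake, Dunmere
Last habitat: Ashgrove with 102 animals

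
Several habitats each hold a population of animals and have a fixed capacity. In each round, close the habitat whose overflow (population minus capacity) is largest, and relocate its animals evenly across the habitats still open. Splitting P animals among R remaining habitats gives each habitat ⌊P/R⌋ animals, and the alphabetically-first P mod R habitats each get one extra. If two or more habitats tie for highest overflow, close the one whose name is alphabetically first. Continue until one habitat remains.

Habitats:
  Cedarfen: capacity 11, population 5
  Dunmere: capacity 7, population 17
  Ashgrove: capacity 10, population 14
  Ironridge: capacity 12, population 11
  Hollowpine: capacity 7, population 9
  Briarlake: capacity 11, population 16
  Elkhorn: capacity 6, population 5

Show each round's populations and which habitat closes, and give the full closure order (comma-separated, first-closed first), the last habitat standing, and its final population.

Closure order: Dunmere, Briarlake, Ashgrove, Hollowpine, Elkhorn, Ironridge
Last habitat: Cedarfen with 77 animals

Round 1: Ashgrove=14 Briarlake=16 Cedarfen=5 Dunmere=17 Elkhorn=5 Hollowpine=9 Ironridge=11 → close Dunmere (overflow 10)
  17÷6 = 2 each, +1 to first 5
Round 2: Ashgrove=17 Briarlake=19 Cedarfen=8 Elkhorn=8 Hollowpine=12 Ironridge=13 → close Briarlake (overflow 8)
  19÷5 = 3 each, +1 to first 4
Round 3: Ashgrove=21 Cedarfen=12 Elkhorn=12 Hollowpine=16 Ironridge=16 → close Ashgrove (overflow 11)
  21÷4 = 5 each, +1 to first 1
Round 4: Cedarfen=18 Elkhorn=17 Hollowpine=21 Ironridge=21 → close Hollowpine (overflow 14)
  21÷3 = 7 each, +1 to first 0
Round 5: Cedarfen=25 Elkhorn=24 Ironridge=28 → close Elkhorn (overflow 18)
  24÷2 = 12 each, +1 to first 0
Round 6: Cedarfen=37 Ironridge=40 → close Ironridge (overflow 28)
  40÷1 = 40 each, +1 to first 0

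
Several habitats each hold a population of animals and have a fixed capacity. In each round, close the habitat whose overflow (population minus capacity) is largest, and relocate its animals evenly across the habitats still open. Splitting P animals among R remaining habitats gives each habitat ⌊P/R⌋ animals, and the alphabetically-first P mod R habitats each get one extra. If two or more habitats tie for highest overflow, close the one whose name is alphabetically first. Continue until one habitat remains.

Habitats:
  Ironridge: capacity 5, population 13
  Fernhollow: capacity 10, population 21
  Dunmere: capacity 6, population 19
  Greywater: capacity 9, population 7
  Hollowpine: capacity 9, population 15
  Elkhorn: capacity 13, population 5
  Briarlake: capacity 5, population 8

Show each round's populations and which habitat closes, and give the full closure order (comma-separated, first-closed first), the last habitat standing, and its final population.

Round 1: Briarlake=8 Dunmere=19 Elkhorn=5 Fernhollow=21 Greywater=7 Hollowpine=15 Ironridge=13 → close Dunmere (overflow 13)
  19÷6 = 3 each, +1 to first 1
Round 2: Briarlake=12 Elkhorn=8 Fernhollow=24 Greywater=10 Hollowpine=18 Ironridge=16 → close Fernhollow (overflow 14)
  24÷5 = 4 each, +1 to first 4
Round 3: Briarlake=17 Elkhorn=13 Greywater=15 Hollowpine=23 Ironridge=20 → close Ironridge (overflow 15)
  20÷4 = 5 each, +1 to first 0
Round 4: Briarlake=22 Elkhorn=18 Greywater=20 Hollowpine=28 → close Hollowpine (overflow 19)
  28÷3 = 9 each, +1 to first 1
Round 5: Briarlake=32 Elkhorn=27 Greywater=29 → close Briarlake (overflow 27)
  32÷2 = 16 each, +1 to first 0
Round 6: Elkhorn=43 Greywater=45 → close Greywater (overflow 36)
  45÷1 = 45 each, +1 to first 0

Closure order: Dunmere, Fernhollow, Ironridge, Hollowpine, Briarlake, Greywater
Last habitat: Elkhorn with 88 animals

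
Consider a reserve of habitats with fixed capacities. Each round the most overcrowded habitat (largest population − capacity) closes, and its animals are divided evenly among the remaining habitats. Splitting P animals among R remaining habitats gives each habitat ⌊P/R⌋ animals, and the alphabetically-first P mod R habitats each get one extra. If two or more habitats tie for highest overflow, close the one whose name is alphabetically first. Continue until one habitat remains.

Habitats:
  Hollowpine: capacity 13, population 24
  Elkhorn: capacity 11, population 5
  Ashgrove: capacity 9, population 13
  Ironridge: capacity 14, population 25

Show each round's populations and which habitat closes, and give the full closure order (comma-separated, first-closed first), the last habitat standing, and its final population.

Closure order: Hollowpine, Ironridge, Ashgrove
Last habitat: Elkhorn with 67 animals

Round 1: Ashgrove=13 Elkhorn=5 Hollowpine=24 Ironridge=25 → close Hollowpine (overflow 11)
  24÷3 = 8 each, +1 to first 0
Round 2: Ashgrove=21 Elkhorn=13 Ironridge=33 → close Ironridge (overflow 19)
  33÷2 = 16 each, +1 to first 1
Round 3: Ashgrove=38 Elkhorn=29 → close Ashgrove (overflow 29)
  38÷1 = 38 each, +1 to first 0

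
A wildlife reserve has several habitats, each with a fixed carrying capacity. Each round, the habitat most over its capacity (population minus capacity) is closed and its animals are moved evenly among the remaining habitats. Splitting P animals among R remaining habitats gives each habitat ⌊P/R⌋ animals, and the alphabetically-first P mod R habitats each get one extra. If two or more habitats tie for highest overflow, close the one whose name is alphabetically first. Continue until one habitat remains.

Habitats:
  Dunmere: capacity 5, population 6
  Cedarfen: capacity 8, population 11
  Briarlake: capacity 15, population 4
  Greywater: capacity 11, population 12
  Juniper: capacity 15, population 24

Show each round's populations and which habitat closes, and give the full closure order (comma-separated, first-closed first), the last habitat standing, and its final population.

Round 1: Briarlake=4 Cedarfen=11 Dunmere=6 Greywater=12 Juniper=24 → close Juniper (overflow 9)
  24÷4 = 6 each, +1 to first 0
Round 2: Briarlake=10 Cedarfen=17 Dunmere=12 Greywater=18 → close Cedarfen (overflow 9)
  17÷3 = 5 each, +1 to first 2
Round 3: Briarlake=16 Dunmere=18 Greywater=23 → close Dunmere (overflow 13)
  18÷2 = 9 each, +1 to first 0
Round 4: Briarlake=25 Greywater=32 → close Greywater (overflow 21)
  32÷1 = 32 each, +1 to first 0

Closure order: Juniper, Cedarfen, Dunmere, Greywater
Last habitat: Briarlake with 57 animals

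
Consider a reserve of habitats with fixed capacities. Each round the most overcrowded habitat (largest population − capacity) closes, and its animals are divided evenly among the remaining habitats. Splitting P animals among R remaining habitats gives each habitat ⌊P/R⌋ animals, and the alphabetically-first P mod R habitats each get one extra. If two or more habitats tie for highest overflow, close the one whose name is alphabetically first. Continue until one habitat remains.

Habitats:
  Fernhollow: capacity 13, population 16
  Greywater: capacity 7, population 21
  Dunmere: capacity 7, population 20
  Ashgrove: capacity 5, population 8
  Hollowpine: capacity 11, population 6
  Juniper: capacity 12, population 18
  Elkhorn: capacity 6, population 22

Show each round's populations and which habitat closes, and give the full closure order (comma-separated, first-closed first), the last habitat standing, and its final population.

Closure order: Elkhorn, Greywater, Dunmere, Juniper, Ashgrove, Fernhollow
Last habitat: Hollowpine with 111 animals

Round 1: Ashgrove=8 Dunmere=20 Elkhorn=22 Fernhollow=16 Greywater=21 Hollowpine=6 Juniper=18 → close Elkhorn (overflow 16)
  22÷6 = 3 each, +1 to first 4
Round 2: Ashgrove=12 Dunmere=24 Fernhollow=20 Greywater=25 Hollowpine=9 Juniper=21 → close Greywater (overflow 18)
  25÷5 = 5 each, +1 to first 0
Round 3: Ashgrove=17 Dunmere=29 Fernhollow=25 Hollowpine=14 Juniper=26 → close Dunmere (overflow 22)
  29÷4 = 7 each, +1 to first 1
Round 4: Ashgrove=25 Fernhollow=32 Hollowpine=21 Juniper=33 → close Juniper (overflow 21)
  33÷3 = 11 each, +1 to first 0
Round 5: Ashgrove=36 Fernhollow=43 Hollowpine=32 → close Ashgrove (overflow 31)
  36÷2 = 18 each, +1 to first 0
Round 6: Fernhollow=61 Hollowpine=50 → close Fernhollow (overflow 48)
  61÷1 = 61 each, +1 to first 0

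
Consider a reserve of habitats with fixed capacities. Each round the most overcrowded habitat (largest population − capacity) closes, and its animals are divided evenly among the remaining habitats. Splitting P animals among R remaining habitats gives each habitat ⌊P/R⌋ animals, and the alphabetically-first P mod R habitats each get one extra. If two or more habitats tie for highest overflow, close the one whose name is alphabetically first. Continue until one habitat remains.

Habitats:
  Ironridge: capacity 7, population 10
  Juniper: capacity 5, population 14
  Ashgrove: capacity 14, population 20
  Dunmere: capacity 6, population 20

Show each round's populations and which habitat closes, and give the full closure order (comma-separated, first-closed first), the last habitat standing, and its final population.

Closure order: Dunmere, Juniper, Ashgrove
Last habitat: Ironridge with 64 animals

Round 1: Ashgrove=20 Dunmere=20 Ironridge=10 Juniper=14 → close Dunmere (overflow 14)
  20÷3 = 6 each, +1 to first 2
Round 2: Ashgrove=27 Ironridge=17 Juniper=20 → close Juniper (overflow 15)
  20÷2 = 10 each, +1 to first 0
Round 3: Ashgrove=37 Ironridge=27 → close Ashgrove (overflow 23)
  37÷1 = 37 each, +1 to first 0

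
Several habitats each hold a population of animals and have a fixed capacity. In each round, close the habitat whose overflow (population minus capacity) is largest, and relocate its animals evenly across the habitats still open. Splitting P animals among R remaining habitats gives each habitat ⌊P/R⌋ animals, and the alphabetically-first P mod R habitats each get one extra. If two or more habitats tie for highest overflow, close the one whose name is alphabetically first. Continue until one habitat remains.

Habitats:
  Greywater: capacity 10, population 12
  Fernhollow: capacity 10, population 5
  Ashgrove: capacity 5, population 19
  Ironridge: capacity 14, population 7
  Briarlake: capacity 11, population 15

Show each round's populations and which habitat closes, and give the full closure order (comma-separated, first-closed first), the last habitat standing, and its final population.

Closure order: Ashgrove, Briarlake, Greywater, Fernhollow
Last habitat: Ironridge with 58 animals

Round 1: Ashgrove=19 Briarlake=15 Fernhollow=5 Greywater=12 Ironridge=7 → close Ashgrove (overflow 14)
  19÷4 = 4 each, +1 to first 3
Round 2: Briarlake=20 Fernhollow=10 Greywater=17 Ironridge=11 → close Briarlake (overflow 9)
  20÷3 = 6 each, +1 to first 2
Round 3: Fernhollow=17 Greywater=24 Ironridge=17 → close Greywater (overflow 14)
  24÷2 = 12 each, +1 to first 0
Round 4: Fernhollow=29 Ironridge=29 → close Fernhollow (overflow 19)
  29÷1 = 29 each, +1 to first 0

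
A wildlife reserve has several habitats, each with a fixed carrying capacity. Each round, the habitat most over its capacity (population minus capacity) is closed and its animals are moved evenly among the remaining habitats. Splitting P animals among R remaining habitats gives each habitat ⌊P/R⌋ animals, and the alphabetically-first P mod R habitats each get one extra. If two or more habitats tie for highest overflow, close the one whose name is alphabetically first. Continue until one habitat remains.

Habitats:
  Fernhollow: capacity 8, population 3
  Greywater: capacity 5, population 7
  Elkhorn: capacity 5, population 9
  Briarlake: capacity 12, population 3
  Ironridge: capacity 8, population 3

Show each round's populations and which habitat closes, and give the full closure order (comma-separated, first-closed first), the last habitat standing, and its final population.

Closure order: Elkhorn, Greywater, Fernhollow, Ironridge
Last habitat: Briarlake with 25 animals

Round 1: Briarlake=3 Elkhorn=9 Fernhollow=3 Greywater=7 Ironridge=3 → close Elkhorn (overflow 4)
  9÷4 = 2 each, +1 to first 1
Round 2: Briarlake=6 Fernhollow=5 Greywater=9 Ironridge=5 → close Greywater (overflow 4)
  9÷3 = 3 each, +1 to first 0
Round 3: Briarlake=9 Fernhollow=8 Ironridge=8 → close Fernhollow (overflow 0)
  8÷2 = 4 each, +1 to first 0
Round 4: Briarlake=13 Ironridge=12 → close Ironridge (overflow 4)
  12÷1 = 12 each, +1 to first 0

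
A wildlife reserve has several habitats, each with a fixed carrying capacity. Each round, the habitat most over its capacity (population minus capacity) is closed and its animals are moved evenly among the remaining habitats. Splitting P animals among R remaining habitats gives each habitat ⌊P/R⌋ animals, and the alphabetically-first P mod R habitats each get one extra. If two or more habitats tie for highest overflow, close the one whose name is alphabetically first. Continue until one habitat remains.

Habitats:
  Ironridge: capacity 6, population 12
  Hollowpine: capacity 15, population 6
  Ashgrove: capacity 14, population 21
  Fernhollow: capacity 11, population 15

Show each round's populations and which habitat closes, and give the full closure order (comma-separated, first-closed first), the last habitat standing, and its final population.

Closure order: Ashgrove, Ironridge, Fernhollow
Last habitat: Hollowpine with 54 animals

Round 1: Ashgrove=21 Fernhollow=15 Hollowpine=6 Ironridge=12 → close Ashgrove (overflow 7)
  21÷3 = 7 each, +1 to first 0
Round 2: Fernhollow=22 Hollowpine=13 Ironridge=19 → close Ironridge (overflow 13)
  19÷2 = 9 each, +1 to first 1
Round 3: Fernhollow=32 Hollowpine=22 → close Fernhollow (overflow 21)
  32÷1 = 32 each, +1 to first 0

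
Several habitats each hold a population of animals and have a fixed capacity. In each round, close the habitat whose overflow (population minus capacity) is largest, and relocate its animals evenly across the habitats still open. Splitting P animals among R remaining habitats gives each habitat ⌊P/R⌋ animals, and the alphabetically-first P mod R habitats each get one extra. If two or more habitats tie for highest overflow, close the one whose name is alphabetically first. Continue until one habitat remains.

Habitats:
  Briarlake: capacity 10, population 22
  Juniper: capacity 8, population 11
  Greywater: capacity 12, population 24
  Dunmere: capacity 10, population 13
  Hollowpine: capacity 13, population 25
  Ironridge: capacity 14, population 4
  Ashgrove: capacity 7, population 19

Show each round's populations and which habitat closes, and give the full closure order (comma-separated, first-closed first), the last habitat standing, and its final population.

Closure order: Ashgrove, Briarlake, Greywater, Hollowpine, Dunmere, Juniper
Last habitat: Ironridge with 118 animals

Round 1: Ashgrove=19 Briarlake=22 Dunmere=13 Greywater=24 Hollowpine=25 Ironridge=4 Juniper=11 → close Ashgrove (overflow 12)
  19÷6 = 3 each, +1 to first 1
Round 2: Briarlake=26 Dunmere=16 Greywater=27 Hollowpine=28 Ironridge=7 Juniper=14 → close Briarlake (overflow 16)
  26÷5 = 5 each, +1 to first 1
Round 3: Dunmere=22 Greywater=32 Hollowpine=33 Ironridge=12 Juniper=19 → close Greywater (overflow 20)
  32÷4 = 8 each, +1 to first 0
Round 4: Dunmere=30 Hollowpine=41 Ironridge=20 Juniper=27 → close Hollowpine (overflow 28)
  41÷3 = 13 each, +1 to first 2
Round 5: Dunmere=44 Ironridge=34 Juniper=40 → close Dunmere (overflow 34)
  44÷2 = 22 each, +1 to first 0
Round 6: Ironridge=56 Juniper=62 → close Juniper (overflow 54)
  62÷1 = 62 each, +1 to first 0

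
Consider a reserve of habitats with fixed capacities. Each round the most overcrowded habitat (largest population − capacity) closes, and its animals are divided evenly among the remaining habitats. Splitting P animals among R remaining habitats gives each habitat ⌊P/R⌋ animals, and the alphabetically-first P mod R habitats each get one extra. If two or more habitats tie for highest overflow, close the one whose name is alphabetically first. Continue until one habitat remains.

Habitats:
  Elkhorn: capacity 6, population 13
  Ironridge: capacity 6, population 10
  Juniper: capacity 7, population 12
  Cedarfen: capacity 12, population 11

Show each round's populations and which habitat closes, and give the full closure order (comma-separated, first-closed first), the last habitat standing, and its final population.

Closure order: Elkhorn, Juniper, Ironridge
Last habitat: Cedarfen with 46 animals

Round 1: Cedarfen=11 Elkhorn=13 Ironridge=10 Juniper=12 → close Elkhorn (overflow 7)
  13÷3 = 4 each, +1 to first 1
Round 2: Cedarfen=16 Ironridge=14 Juniper=16 → close Juniper (overflow 9)
  16÷2 = 8 each, +1 to first 0
Round 3: Cedarfen=24 Ironridge=22 → close Ironridge (overflow 16)
  22÷1 = 22 each, +1 to first 0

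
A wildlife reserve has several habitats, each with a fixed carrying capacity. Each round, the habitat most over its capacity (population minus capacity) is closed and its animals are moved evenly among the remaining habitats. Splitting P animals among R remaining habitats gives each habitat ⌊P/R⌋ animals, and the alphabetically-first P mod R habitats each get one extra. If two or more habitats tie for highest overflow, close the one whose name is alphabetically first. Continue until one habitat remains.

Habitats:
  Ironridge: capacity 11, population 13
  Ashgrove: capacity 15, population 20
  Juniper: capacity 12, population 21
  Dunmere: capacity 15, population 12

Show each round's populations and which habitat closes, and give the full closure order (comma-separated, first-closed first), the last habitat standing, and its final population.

Closure order: Juniper, Ashgrove, Ironridge
Last habitat: Dunmere with 66 animals

Round 1: Ashgrove=20 Dunmere=12 Ironridge=13 Juniper=21 → close Juniper (overflow 9)
  21÷3 = 7 each, +1 to first 0
Round 2: Ashgrove=27 Dunmere=19 Ironridge=20 → close Ashgrove (overflow 12)
  27÷2 = 13 each, +1 to first 1
Round 3: Dunmere=33 Ironridge=33 → close Ironridge (overflow 22)
  33÷1 = 33 each, +1 to first 0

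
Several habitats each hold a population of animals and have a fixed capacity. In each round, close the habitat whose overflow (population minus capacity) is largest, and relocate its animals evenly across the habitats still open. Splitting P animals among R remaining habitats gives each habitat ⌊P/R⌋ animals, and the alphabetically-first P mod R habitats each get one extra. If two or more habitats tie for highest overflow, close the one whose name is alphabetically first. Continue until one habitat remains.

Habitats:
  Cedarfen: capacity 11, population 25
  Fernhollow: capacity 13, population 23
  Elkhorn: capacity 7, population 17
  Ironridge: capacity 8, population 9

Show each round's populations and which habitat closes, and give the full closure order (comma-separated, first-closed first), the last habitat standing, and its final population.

Round 1: Cedarfen=25 Elkhorn=17 Fernhollow=23 Ironridge=9 → close Cedarfen (overflow 14)
  25÷3 = 8 each, +1 to first 1
Round 2: Elkhorn=26 Fernhollow=31 Ironridge=17 → close Elkhorn (overflow 19)
  26÷2 = 13 each, +1 to first 0
Round 3: Fernhollow=44 Ironridge=30 → close Fernhollow (overflow 31)
  44÷1 = 44 each, +1 to first 0

Closure order: Cedarfen, Elkhorn, Fernhollow
Last habitat: Ironridge with 74 animals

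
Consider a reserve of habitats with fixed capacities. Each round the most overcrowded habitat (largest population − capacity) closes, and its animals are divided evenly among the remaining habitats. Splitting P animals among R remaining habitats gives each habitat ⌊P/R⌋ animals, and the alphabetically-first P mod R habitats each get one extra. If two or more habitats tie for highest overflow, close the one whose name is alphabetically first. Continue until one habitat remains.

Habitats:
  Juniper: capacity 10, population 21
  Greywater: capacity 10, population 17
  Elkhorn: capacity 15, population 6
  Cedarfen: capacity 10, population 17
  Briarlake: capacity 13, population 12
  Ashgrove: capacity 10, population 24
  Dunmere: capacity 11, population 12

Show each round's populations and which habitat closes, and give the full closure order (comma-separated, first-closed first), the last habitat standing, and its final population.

Round 1: Ashgrove=24 Briarlake=12 Cedarfen=17 Dunmere=12 Elkhorn=6 Greywater=17 Juniper=21 → close Ashgrove (overflow 14)
  24÷6 = 4 each, +1 to first 0
Round 2: Briarlake=16 Cedarfen=21 Dunmere=16 Elkhorn=10 Greywater=21 Juniper=25 → close Juniper (overflow 15)
  25÷5 = 5 each, +1 to first 0
Round 3: Briarlake=21 Cedarfen=26 Dunmere=21 Elkhorn=15 Greywater=26 → close Cedarfen (overflow 16)
  26÷4 = 6 each, +1 to first 2
Round 4: Briarlake=28 Dunmere=28 Elkhorn=21 Greywater=32 → close Greywater (overflow 22)
  32÷3 = 10 each, +1 to first 2
Round 5: Briarlake=39 Dunmere=39 Elkhorn=31 → close Dunmere (overflow 28)
  39÷2 = 19 each, +1 to first 1
Round 6: Briarlake=59 Elkhorn=50 → close Briarlake (overflow 46)
  59÷1 = 59 each, +1 to first 0

Closure order: Ashgrove, Juniper, Cedarfen, Greywater, Dunmere, Briarlake
Last habitat: Elkhorn with 109 animals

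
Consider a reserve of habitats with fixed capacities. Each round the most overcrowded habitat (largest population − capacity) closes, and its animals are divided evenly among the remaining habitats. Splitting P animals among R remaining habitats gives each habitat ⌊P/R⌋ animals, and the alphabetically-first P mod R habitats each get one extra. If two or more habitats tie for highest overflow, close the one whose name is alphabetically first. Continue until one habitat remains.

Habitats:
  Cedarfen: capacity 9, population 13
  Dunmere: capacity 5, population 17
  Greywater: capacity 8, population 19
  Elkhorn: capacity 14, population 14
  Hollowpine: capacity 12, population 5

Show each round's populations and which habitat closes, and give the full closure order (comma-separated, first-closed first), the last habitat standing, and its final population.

Round 1: Cedarfen=13 Dunmere=17 Elkhorn=14 Greywater=19 Hollowpine=5 → close Dunmere (overflow 12)
  17÷4 = 4 each, +1 to first 1
Round 2: Cedarfen=18 Elkhorn=18 Greywater=23 Hollowpine=9 → close Greywater (overflow 15)
  23÷3 = 7 each, +1 to first 2
Round 3: Cedarfen=26 Elkhorn=26 Hollowpine=16 → close Cedarfen (overflow 17)
  26÷2 = 13 each, +1 to first 0
Round 4: Elkhorn=39 Hollowpine=29 → close Elkhorn (overflow 25)
  39÷1 = 39 each, +1 to first 0

Closure order: Dunmere, Greywater, Cedarfen, Elkhorn
Last habitat: Hollowpine with 68 animals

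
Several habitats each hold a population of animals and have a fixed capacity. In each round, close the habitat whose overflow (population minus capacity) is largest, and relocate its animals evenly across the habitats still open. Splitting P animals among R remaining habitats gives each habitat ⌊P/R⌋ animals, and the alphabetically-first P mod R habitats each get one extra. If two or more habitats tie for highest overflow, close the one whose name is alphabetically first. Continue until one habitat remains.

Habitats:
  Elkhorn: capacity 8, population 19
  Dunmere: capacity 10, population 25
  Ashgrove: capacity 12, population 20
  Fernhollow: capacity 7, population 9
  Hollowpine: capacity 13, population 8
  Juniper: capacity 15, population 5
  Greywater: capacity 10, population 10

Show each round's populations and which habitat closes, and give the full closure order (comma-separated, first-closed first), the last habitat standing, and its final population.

Closure order: Dunmere, Elkhorn, Ashgrove, Fernhollow, Greywater, Hollowpine
Last habitat: Juniper with 96 animals

Round 1: Ashgrove=20 Dunmere=25 Elkhorn=19 Fernhollow=9 Greywater=10 Hollowpine=8 Juniper=5 → close Dunmere (overflow 15)
  25÷6 = 4 each, +1 to first 1
Round 2: Ashgrove=25 Elkhorn=23 Fernhollow=13 Greywater=14 Hollowpine=12 Juniper=9 → close Elkhorn (overflow 15)
  23÷5 = 4 each, +1 to first 3
Round 3: Ashgrove=30 Fernhollow=18 Greywater=19 Hollowpine=16 Juniper=13 → close Ashgrove (overflow 18)
  30÷4 = 7 each, +1 to first 2
Round 4: Fernhollow=26 Greywater=27 Hollowpine=23 Juniper=20 → close Fernhollow (overflow 19)
  26÷3 = 8 each, +1 to first 2
Round 5: Greywater=36 Hollowpine=32 Juniper=28 → close Greywater (overflow 26)
  36÷2 = 18 each, +1 to first 0
Round 6: Hollowpine=50 Juniper=46 → close Hollowpine (overflow 37)
  50÷1 = 50 each, +1 to first 0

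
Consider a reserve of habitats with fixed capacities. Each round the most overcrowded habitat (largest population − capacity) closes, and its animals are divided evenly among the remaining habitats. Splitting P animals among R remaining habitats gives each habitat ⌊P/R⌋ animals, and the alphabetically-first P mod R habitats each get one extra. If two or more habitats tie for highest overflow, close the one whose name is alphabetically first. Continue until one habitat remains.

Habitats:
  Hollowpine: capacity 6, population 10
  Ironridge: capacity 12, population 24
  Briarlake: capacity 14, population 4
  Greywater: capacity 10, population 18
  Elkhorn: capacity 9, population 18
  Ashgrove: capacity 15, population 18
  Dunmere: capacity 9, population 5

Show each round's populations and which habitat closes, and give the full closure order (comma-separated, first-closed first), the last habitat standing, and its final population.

Round 1: Ashgrove=18 Briarlake=4 Dunmere=5 Elkhorn=18 Greywater=18 Hollowpine=10 Ironridge=24 → close Ironridge (overflow 12)
  24÷6 = 4 each, +1 to first 0
Round 2: Ashgrove=22 Briarlake=8 Dunmere=9 Elkhorn=22 Greywater=22 Hollowpine=14 → close Elkhorn (overflow 13)
  22÷5 = 4 each, +1 to first 2
Round 3: Ashgrove=27 Briarlake=13 Dunmere=13 Greywater=26 Hollowpine=18 → close Greywater (overflow 16)
  26÷4 = 6 each, +1 to first 2
Round 4: Ashgrove=34 Briarlake=20 Dunmere=19 Hollowpine=24 → close Ashgrove (overflow 19)
  34÷3 = 11 each, +1 to first 1
Round 5: Briarlake=32 Dunmere=30 Hollowpine=35 → close Hollowpine (overflow 29)
  35÷2 = 17 each, +1 to first 1
Round 6: Briarlake=50 Dunmere=47 → close Dunmere (overflow 38)
  47÷1 = 47 each, +1 to first 0

Closure order: Ironridge, Elkhorn, Greywater, Ashgrove, Hollowpine, Dunmere
Last habitat: Briarlake with 97 animals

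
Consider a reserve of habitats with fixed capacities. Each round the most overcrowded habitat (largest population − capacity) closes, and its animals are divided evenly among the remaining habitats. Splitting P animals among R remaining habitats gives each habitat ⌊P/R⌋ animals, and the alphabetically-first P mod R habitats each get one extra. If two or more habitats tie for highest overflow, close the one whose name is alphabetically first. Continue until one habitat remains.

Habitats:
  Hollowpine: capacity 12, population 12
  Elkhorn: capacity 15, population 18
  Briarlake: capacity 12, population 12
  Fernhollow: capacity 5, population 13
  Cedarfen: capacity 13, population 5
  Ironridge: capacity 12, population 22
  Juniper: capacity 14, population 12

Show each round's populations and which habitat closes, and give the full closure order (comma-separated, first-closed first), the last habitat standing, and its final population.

Closure order: Ironridge, Fernhollow, Elkhorn, Briarlake, Hollowpine, Juniper
Last habitat: Cedarfen with 94 animals

Round 1: Briarlake=12 Cedarfen=5 Elkhorn=18 Fernhollow=13 Hollowpine=12 Ironridge=22 Juniper=12 → close Ironridge (overflow 10)
  22÷6 = 3 each, +1 to first 4
Round 2: Briarlake=16 Cedarfen=9 Elkhorn=22 Fernhollow=17 Hollowpine=15 Juniper=15 → close Fernhollow (overflow 12)
  17÷5 = 3 each, +1 to first 2
Round 3: Briarlake=20 Cedarfen=13 Elkhorn=25 Hollowpine=18 Juniper=18 → close Elkhorn (overflow 10)
  25÷4 = 6 each, +1 to first 1
Round 4: Briarlake=27 Cedarfen=19 Hollowpine=24 Juniper=24 → close Briarlake (overflow 15)
  27÷3 = 9 each, +1 to first 0
Round 5: Cedarfen=28 Hollowpine=33 Juniper=33 → close Hollowpine (overflow 21)
  33÷2 = 16 each, +1 to first 1
Round 6: Cedarfen=45 Juniper=49 → close Juniper (overflow 35)
  49÷1 = 49 each, +1 to first 0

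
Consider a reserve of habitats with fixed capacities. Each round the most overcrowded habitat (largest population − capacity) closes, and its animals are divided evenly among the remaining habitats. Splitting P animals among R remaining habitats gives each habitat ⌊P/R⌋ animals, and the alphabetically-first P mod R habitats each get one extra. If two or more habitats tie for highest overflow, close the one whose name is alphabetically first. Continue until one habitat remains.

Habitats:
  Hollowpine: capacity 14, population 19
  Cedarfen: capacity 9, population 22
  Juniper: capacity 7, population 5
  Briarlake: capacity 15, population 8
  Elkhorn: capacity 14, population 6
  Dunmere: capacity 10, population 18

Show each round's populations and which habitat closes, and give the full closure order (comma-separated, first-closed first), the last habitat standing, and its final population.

Closure order: Cedarfen, Dunmere, Hollowpine, Juniper, Briarlake
Last habitat: Elkhorn with 78 animals

Round 1: Briarlake=8 Cedarfen=22 Dunmere=18 Elkhorn=6 Hollowpine=19 Juniper=5 → close Cedarfen (overflow 13)
  22÷5 = 4 each, +1 to first 2
Round 2: Briarlake=13 Dunmere=23 Elkhorn=10 Hollowpine=23 Juniper=9 → close Dunmere (overflow 13)
  23÷4 = 5 each, +1 to first 3
Round 3: Briarlake=19 Elkhorn=16 Hollowpine=29 Juniper=14 → close Hollowpine (overflow 15)
  29÷3 = 9 each, +1 to first 2
Round 4: Briarlake=29 Elkhorn=26 Juniper=23 → close Juniper (overflow 16)
  23÷2 = 11 each, +1 to first 1
Round 5: Briarlake=41 Elkhorn=37 → close Briarlake (overflow 26)
  41÷1 = 41 each, +1 to first 0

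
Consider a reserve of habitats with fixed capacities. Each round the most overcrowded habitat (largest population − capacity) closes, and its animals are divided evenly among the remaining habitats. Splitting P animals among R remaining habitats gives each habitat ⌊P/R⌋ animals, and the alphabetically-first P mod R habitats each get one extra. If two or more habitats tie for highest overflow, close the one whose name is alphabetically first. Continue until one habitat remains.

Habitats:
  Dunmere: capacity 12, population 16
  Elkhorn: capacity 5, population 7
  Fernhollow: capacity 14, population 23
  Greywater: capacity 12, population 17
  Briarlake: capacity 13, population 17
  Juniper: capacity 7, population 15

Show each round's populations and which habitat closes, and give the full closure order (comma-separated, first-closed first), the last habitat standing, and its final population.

Round 1: Briarlake=17 Dunmere=16 Elkhorn=7 Fernhollow=23 Greywater=17 Juniper=15 → close Fernhollow (overflow 9)
  23÷5 = 4 each, +1 to first 3
Round 2: Briarlake=22 Dunmere=21 Elkhorn=12 Greywater=21 Juniper=19 → close Juniper (overflow 12)
  19÷4 = 4 each, +1 to first 3
Round 3: Briarlake=27 Dunmere=26 Elkhorn=17 Greywater=25 → close Briarlake (overflow 14)
  27÷3 = 9 each, +1 to first 0
Round 4: Dunmere=35 Elkhorn=26 Greywater=34 → close Dunmere (overflow 23)
  35÷2 = 17 each, +1 to first 1
Round 5: Elkhorn=44 Greywater=51 → close Elkhorn (overflow 39)
  44÷1 = 44 each, +1 to first 0

Closure order: Fernhollow, Juniper, Briarlake, Dunmere, Elkhorn
Last habitat: Greywater with 95 animals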